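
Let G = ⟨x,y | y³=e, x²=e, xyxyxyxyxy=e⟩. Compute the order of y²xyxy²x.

Compute successive powers until reaching e:
  (y²xyxy²x)¹ = y²xyxy²x, (y²xyxy²x)² = xyxy²xy, (y²xyxy²x)³ = e.
The smallest positive k with (y²xyxy²x)ᵏ = e is 3.

Answer: 3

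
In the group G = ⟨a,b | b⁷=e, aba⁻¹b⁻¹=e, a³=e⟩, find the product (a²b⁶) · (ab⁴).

Compute (a²b⁶) · (ab⁴) by multiplying left to right and reducing via the relations at each step:
  (a²b⁶) · a = b⁶
  (b⁶) · b⁴ = b³

Answer: b³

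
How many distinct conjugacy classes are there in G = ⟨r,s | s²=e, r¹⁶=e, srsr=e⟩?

The conjugacy classes (representative and size) are:
  [e] (size 1), [r¹⁵] (size 2), [r²] (size 2), [r³] (size 2), [r¹²] (size 2), [r⁵] (size 2), [r⁶] (size 2), [r⁷] (size 2), [r⁸] (size 1), [r²s] (size 8), [r¹⁵s] (size 8).
Class equation: 1 + 2 + 2 + 2 + 2 + 2 + 2 + 2 + 1 + 8 + 8 = 32 = |G|. So G has 11 conjugacy classes.

Answer: 11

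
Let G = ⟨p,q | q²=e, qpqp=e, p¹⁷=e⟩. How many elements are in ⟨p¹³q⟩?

|⟨p¹³q⟩| equals the order of p¹³q. Compute successive powers until reaching e:
  (p¹³q)¹ = p¹³q, (p¹³q)² = e.
The smallest positive k with (p¹³q)ᵏ = e is 2, so |⟨p¹³q⟩| = 2.

Answer: 2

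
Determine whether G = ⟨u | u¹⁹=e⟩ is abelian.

G has a single generator, so G is cyclic and hence abelian.

Answer: Yes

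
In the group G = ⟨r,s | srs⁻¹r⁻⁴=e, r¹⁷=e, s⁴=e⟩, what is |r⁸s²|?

Compute successive powers until reaching e:
  (r⁸s²)¹ = r⁸s², (r⁸s²)² = e.
The smallest positive k with (r⁸s²)ᵏ = e is 2.

Answer: 2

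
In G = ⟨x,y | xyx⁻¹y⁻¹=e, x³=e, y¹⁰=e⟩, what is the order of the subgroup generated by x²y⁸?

|⟨x²y⁸⟩| equals the order of x²y⁸. Compute successive powers until reaching e:
  (x²y⁸)¹ = x²y⁸, (x²y⁸)² = xy⁶, (x²y⁸)³ = y⁴, (x²y⁸)⁴ = x²y², (x²y⁸)⁵ = x, (x²y⁸)⁶ = y⁸, (x²y⁸)⁷ = x²y⁶, (x²y⁸)⁸ = xy⁴, (x²y⁸)⁹ = y², (x²y⁸)¹⁰ = x², (x²y⁸)¹¹ = xy⁸, (x²y⁸)¹² = y⁶, (x²y⁸)¹³ = x²y⁴, (x²y⁸)¹⁴ = xy², (x²y⁸)¹⁵ = e.
The smallest positive k with (x²y⁸)ᵏ = e is 15, so |⟨x²y⁸⟩| = 15.

Answer: 15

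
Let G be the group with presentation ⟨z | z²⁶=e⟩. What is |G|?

G is generated by a single element, so G is cyclic. The relator gives z²⁶ = e and no smaller power is forced to be e, so the 26 powers {e, z, z², z³, z⁴, z⁵, z⁶, z⁷, z⁸, z⁹, z²², z²³, z²¹, z²⁰, z²⁴, z²⁵, z¹², z¹³, z¹¹, z¹⁰, z¹⁴, z¹⁵, z¹⁶, z¹⁷, z¹⁸, z¹⁹} are distinct. Hence |G| = 26.

Answer: 26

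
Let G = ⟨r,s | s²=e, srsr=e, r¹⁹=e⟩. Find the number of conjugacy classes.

The conjugacy classes (representative and size) are:
  [e] (size 1), [r¹⁸] (size 2), [r²] (size 2), [r¹⁶] (size 2), [r⁴] (size 2), [r¹⁴] (size 2), [r¹³] (size 2), [r¹²] (size 2), [r⁸] (size 2), [r⁹] (size 2), [s] (size 19).
Class equation: 1 + 2 + 2 + 2 + 2 + 2 + 2 + 2 + 2 + 2 + 19 = 38 = |G|. So G has 11 conjugacy classes.

Answer: 11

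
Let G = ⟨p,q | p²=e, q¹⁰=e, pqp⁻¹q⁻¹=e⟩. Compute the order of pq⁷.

Compute successive powers until reaching e:
  (pq⁷)¹ = pq⁷, (pq⁷)² = q⁴, (pq⁷)³ = pq, (pq⁷)⁴ = q⁸, (pq⁷)⁵ = pq⁵, (pq⁷)⁶ = q², (pq⁷)⁷ = pq⁹, (pq⁷)⁸ = q⁶, (pq⁷)⁹ = pq³, (pq⁷)¹⁰ = e.
The smallest positive k with (pq⁷)ᵏ = e is 10.

Answer: 10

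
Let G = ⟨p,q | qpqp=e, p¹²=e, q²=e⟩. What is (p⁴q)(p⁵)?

Compute (p⁴q) · (p⁵) by multiplying left to right and reducing via the relations at each step:
  (p⁴q) · p⁵ = p¹¹q

Answer: p¹¹q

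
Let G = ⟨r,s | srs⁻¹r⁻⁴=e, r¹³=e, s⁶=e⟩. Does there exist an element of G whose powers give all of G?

Every cyclic group is abelian. But r·s = rs while s·r = r⁴s, so r·s ≠ s·r and G is not abelian. Hence G is not cyclic.

Answer: No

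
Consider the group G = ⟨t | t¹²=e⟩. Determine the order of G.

G is generated by a single element, so G is cyclic. The relator gives t¹² = e and no smaller power is forced to be e, so the 12 powers {e, t, t², t³, t⁴, t⁵, t⁶, t⁷, t⁸, t⁹, t¹¹, t¹⁰} are distinct. Hence |G| = 12.

Answer: 12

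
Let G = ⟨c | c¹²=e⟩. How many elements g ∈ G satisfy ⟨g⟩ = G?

G is cyclic of order 12. An element generates G iff its order is 12, and a cyclic group of order 12 has exactly φ(12) = 4 such elements.

Answer: 4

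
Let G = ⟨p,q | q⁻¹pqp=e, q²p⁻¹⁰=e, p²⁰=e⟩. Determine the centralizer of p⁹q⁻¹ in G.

⟨p⁹q⁻¹⟩ ⊆ C_G(p⁹q⁻¹) since powers of p⁹q⁻¹ commute with p⁹q⁻¹; so |C_G(p⁹q⁻¹)| ≥ |⟨p⁹q⁻¹⟩| = 4.
By orbit–stabilizer, |C_G(p⁹q⁻¹)| = |G| / |conj. class of p⁹q⁻¹| = 40 / 10 = 4.
The 4 elements commuting with p⁹q⁻¹ are {e, p¹⁰, p⁹q, p⁹q⁻¹}.

Answer: {e, p¹⁰, p⁹q, p⁹q⁻¹}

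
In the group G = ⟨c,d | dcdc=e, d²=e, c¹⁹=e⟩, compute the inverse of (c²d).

The order of (c²d) is 2 (smallest k with (c²d)ᵏ = e), so (c²d)⁻¹ = (c²d)¹ = c²d.
Check: (c²d) · (c²d) → (c²d) · c² = d;   d · d = e, giving e as required.

Answer: c²d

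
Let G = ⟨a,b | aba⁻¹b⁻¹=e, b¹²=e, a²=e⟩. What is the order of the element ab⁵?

Compute successive powers until reaching e:
  (ab⁵)¹ = ab⁵, (ab⁵)² = b¹⁰, (ab⁵)³ = ab³, (ab⁵)⁴ = b⁸, (ab⁵)⁵ = ab, (ab⁵)⁶ = b⁶, (ab⁵)⁷ = ab¹¹, (ab⁵)⁸ = b⁴, (ab⁵)⁹ = ab⁹, (ab⁵)¹⁰ = b², (ab⁵)¹¹ = ab⁷, (ab⁵)¹² = e.
The smallest positive k with (ab⁵)ᵏ = e is 12.

Answer: 12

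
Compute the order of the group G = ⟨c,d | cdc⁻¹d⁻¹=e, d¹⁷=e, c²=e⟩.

Enumerate words in the generators, reducing via the relations: the distinct elements are
  {c, d, e, cd, d², d³, d⁴, d⁵, d⁶, d⁷, d⁸, d⁹, cd², cd³, cd⁴, cd⁵, cd⁶, cd⁷, cd⁸, cd⁹, d¹², d¹³, d¹¹, d¹⁰, d¹⁴, d¹⁵, d¹⁶, cd¹², cd¹³, cd¹¹, cd¹⁰, cd¹⁴, cd¹⁵, cd¹⁶}.
No further products give new elements, so |G| = 34.

Answer: 34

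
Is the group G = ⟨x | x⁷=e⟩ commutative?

G has a single generator, so G is cyclic and hence abelian.

Answer: Yes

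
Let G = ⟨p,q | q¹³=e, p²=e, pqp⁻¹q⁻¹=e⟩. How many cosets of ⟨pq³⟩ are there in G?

First find ord(pq³) by computing successive powers:
  (pq³)¹ = pq³, (pq³)² = q⁶, (pq³)³ = pq⁹, (pq³)⁴ = q¹², (pq³)⁵ = pq², (pq³)⁶ = q⁵, (pq³)⁷ = pq⁸, (pq³)⁸ = q¹¹, (pq³)⁹ = pq, (pq³)¹⁰ = q⁴, (pq³)¹¹ = pq⁷, (pq³)¹² = q¹⁰, (pq³)¹³ = p, (pq³)¹⁴ = q³, (pq³)¹⁵ = pq⁶, (pq³)¹⁶ = q⁹, (pq³)¹⁷ = pq¹², (pq³)¹⁸ = q², (pq³)¹⁹ = pq⁵, (pq³)²⁰ = q⁸, (pq³)²¹ = pq¹¹, (pq³)²² = q, (pq³)²³ = pq⁴, (pq³)²⁴ = q⁷, (pq³)²⁵ = pq¹⁰, (pq³)²⁶ = e.
So |⟨pq³⟩| = ord(pq³) = 26. With |G| = 26, by Lagrange [G : ⟨pq³⟩] = 26/26 = 1.

Answer: 1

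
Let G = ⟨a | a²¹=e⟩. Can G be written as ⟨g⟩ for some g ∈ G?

|G| = 21. The element a has order 21 (its powers give 21 distinct elements), so ⟨a⟩ = G and G is cyclic.

Answer: Yes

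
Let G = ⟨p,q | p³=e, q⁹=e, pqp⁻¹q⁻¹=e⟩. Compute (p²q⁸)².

Compute successive powers of (p²q⁸), reducing at each step:
  (p²q⁸)²: (p²q⁸) · p² = pq⁸;   (pq⁸) · q⁸ = pq⁷

Answer: pq⁷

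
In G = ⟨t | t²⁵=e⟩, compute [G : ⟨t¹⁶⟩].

First find ord(t¹⁶) by computing successive powers:
  (t¹⁶)¹ = t¹⁶, (t¹⁶)² = t⁷, (t¹⁶)³ = t²³, (t¹⁶)⁴ = t¹⁴, (t¹⁶)⁵ = t⁵, (t¹⁶)⁶ = t²¹, (t¹⁶)⁷ = t¹², (t¹⁶)⁸ = t³, (t¹⁶)⁹ = t¹⁹, (t¹⁶)¹⁰ = t¹⁰, (t¹⁶)¹¹ = t, (t¹⁶)¹² = t¹⁷, (t¹⁶)¹³ = t⁸, (t¹⁶)¹⁴ = t²⁴, (t¹⁶)¹⁵ = t¹⁵, (t¹⁶)¹⁶ = t⁶, (t¹⁶)¹⁷ = t²², (t¹⁶)¹⁸ = t¹³, (t¹⁶)¹⁹ = t⁴, (t¹⁶)²⁰ = t²⁰, (t¹⁶)²¹ = t¹¹, (t¹⁶)²² = t², (t¹⁶)²³ = t¹⁸, (t¹⁶)²⁴ = t⁹, (t¹⁶)²⁵ = e.
So |⟨t¹⁶⟩| = ord(t¹⁶) = 25. With |G| = 25, by Lagrange [G : ⟨t¹⁶⟩] = 25/25 = 1.

Answer: 1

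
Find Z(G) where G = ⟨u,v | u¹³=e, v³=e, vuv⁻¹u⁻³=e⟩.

An element z ∈ Z(G) iff z commutes with every generator.
For example e is central: e·u = u = u·e; e·v = v = v·e.
Whereas u ∉ Z(G) since u·v = uv ≠ u³v = v·u.
Checking each of the 39 elements this way gives Z(G) = {e}, of order 1.

Answer: {e}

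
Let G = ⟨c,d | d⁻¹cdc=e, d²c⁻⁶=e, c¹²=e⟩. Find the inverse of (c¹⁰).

The order of (c¹⁰) is 6 (smallest k with (c¹⁰)ᵏ = e), so (c¹⁰)⁻¹ = (c¹⁰)⁵ = c².
Check: (c¹⁰) · (c²) → (c¹⁰) · c² = e, giving e as required.

Answer: c²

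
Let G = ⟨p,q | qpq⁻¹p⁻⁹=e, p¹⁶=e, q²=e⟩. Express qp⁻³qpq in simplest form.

Multiply left to right, reducing at each step:
  q · p⁻³ = p⁵q
  (p⁵q) · q = p⁵
  (p⁵) · p = p⁶
  (p⁶) · q = p⁶q

Answer: p⁶q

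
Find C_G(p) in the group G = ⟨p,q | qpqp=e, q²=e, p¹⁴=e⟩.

⟨p⟩ ⊆ C_G(p) since powers of p commute with p; so |C_G(p)| ≥ |⟨p⟩| = 14.
By orbit–stabilizer, |C_G(p)| = |G| / |conj. class of p| = 28 / 2 = 14.
The 14 elements commuting with p are {e, p, p², p³, p⁴, p⁵, p⁶, p⁷, p⁸, p⁹, p¹⁰, p¹¹, p¹², p¹³}.

Answer: {e, p, p², p³, p⁴, p⁵, p⁶, p⁷, p⁸, p⁹, p¹⁰, p¹¹, p¹², p¹³}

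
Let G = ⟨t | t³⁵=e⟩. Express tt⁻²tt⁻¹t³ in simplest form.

Multiply left to right, reducing at each step:
  t · t⁻² = t³⁴
  (t³⁴) · t = e
  e · t⁻¹ = t³⁴
  (t³⁴) · t³ = t²

Answer: t²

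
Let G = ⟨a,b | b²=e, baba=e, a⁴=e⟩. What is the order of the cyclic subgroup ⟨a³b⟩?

|⟨a³b⟩| equals the order of a³b. Compute successive powers until reaching e:
  (a³b)¹ = a³b, (a³b)² = e.
The smallest positive k with (a³b)ᵏ = e is 2, so |⟨a³b⟩| = 2.

Answer: 2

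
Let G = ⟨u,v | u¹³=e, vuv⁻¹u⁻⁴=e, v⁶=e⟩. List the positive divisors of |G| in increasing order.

|G| = 78 = 2 · 3 · 13. By Lagrange's theorem the order of any subgroup divides 78; the divisors of 78 are 1, 2, 3, 6, 13, 26, 39, 78.

Answer: 1, 2, 3, 6, 13, 26, 39, 78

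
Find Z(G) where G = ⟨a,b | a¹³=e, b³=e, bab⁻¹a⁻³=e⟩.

An element z ∈ Z(G) iff z commutes with every generator.
For example e is central: e·a = a = a·e; e·b = b = b·e.
Whereas a ∉ Z(G) since a·b = ab ≠ a³b = b·a.
Checking each of the 39 elements this way gives Z(G) = {e}, of order 1.

Answer: {e}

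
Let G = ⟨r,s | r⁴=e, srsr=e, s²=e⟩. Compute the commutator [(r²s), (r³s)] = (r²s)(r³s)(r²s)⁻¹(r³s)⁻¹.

[(r²s), (r³s)] = (r²s)·(r³s)·(r²s)⁻¹·(r³s)⁻¹.
  (r²s) · (r³s) = r³
  (r³) · (r²s) = rs
  (rs) · (r³s) = r²

Answer: r²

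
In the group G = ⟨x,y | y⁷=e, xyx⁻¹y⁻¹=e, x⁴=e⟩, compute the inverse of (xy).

The order of (xy) is 28 (smallest k with (xy)ᵏ = e), so (xy)⁻¹ = (xy)²⁷ = x³y⁶.
Check: (xy) · (x³y⁶) → (xy) · x³ = y;   y · y⁶ = e, giving e as required.

Answer: x³y⁶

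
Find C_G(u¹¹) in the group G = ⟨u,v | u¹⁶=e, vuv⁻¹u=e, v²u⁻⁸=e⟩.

⟨u¹¹⟩ ⊆ C_G(u¹¹) since powers of u¹¹ commute with u¹¹; so |C_G(u¹¹)| ≥ |⟨u¹¹⟩| = 16.
By orbit–stabilizer, |C_G(u¹¹)| = |G| / |conj. class of u¹¹| = 32 / 2 = 16.
The 16 elements commuting with u¹¹ are {e, u, u², u³, u⁴, u⁵, u⁶, u⁷, u⁸, u⁹, u¹⁰, u¹¹, u¹², u¹³, u¹⁴, u¹⁵}.

Answer: {e, u, u², u³, u⁴, u⁵, u⁶, u⁷, u⁸, u⁹, u¹⁰, u¹¹, u¹², u¹³, u¹⁴, u¹⁵}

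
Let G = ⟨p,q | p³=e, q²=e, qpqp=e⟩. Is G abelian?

p·q = pq but q·p = p²q, so p·q ≠ q·p and G is not abelian.

Answer: No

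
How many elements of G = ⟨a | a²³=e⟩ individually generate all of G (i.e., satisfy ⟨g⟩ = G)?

G is cyclic of order 23. An element generates G iff its order is 23, and a cyclic group of order 23 has exactly φ(23) = 22 such elements.

Answer: 22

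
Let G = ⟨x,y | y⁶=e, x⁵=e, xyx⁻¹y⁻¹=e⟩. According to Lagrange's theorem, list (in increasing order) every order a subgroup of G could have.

|G| = 30 = 2 · 3 · 5. By Lagrange's theorem the order of any subgroup divides 30; the divisors of 30 are 1, 2, 3, 5, 6, 10, 15, 30.

Answer: 1, 2, 3, 5, 6, 10, 15, 30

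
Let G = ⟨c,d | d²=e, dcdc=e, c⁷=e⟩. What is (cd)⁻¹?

The order of (cd) is 2 (smallest k with (cd)ᵏ = e), so (cd)⁻¹ = (cd)¹ = cd.
Check: (cd) · (cd) → (cd) · c = d;   d · d = e, giving e as required.

Answer: cd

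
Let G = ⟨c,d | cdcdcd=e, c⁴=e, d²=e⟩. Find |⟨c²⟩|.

|⟨c²⟩| equals the order of c². Compute successive powers until reaching e:
  (c²)¹ = c², (c²)² = e.
The smallest positive k with (c²)ᵏ = e is 2, so |⟨c²⟩| = 2.

Answer: 2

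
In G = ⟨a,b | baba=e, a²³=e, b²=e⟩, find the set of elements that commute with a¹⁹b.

⟨a¹⁹b⟩ ⊆ C_G(a¹⁹b) since powers of a¹⁹b commute with a¹⁹b; so |C_G(a¹⁹b)| ≥ |⟨a¹⁹b⟩| = 2.
By orbit–stabilizer, |C_G(a¹⁹b)| = |G| / |conj. class of a¹⁹b| = 46 / 23 = 2.
The 2 elements commuting with a¹⁹b are {e, a¹⁹b}.

Answer: {e, a¹⁹b}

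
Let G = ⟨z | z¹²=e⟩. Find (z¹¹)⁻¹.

The order of (z¹¹) is 12 (smallest k with (z¹¹)ᵏ = e), so (z¹¹)⁻¹ = (z¹¹)¹¹ = z.
Check: (z¹¹) · z → (z¹¹) · z = e, giving e as required.

Answer: z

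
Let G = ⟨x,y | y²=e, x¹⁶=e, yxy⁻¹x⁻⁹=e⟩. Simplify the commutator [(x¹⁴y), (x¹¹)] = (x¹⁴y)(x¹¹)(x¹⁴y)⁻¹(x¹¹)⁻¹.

[(x¹⁴y), (x¹¹)] = (x¹⁴y)·(x¹¹)·(x¹⁴y)⁻¹·(x¹¹)⁻¹.
  (x¹⁴y) · (x¹¹) = xy
  (xy) · (x²y) = x³
  (x³) · (x⁵) = x⁸

Answer: x⁸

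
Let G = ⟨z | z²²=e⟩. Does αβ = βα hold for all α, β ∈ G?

G has a single generator, so G is cyclic and hence abelian.

Answer: Yes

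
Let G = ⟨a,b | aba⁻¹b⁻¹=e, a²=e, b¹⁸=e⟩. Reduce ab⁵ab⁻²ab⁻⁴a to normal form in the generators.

Multiply left to right, reducing at each step:
  a · b⁵ = ab⁵
  (ab⁵) · a = b⁵
  (b⁵) · b⁻² = b³
  (b³) · a = ab³
  (ab³) · b⁻⁴ = ab¹⁷
  (ab¹⁷) · a = b¹⁷

Answer: b¹⁷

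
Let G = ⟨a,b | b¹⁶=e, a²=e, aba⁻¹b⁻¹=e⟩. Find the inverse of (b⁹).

The order of (b⁹) is 16 (smallest k with (b⁹)ᵏ = e), so (b⁹)⁻¹ = (b⁹)¹⁵ = b⁷.
Check: (b⁹) · (b⁷) → (b⁹) · b⁷ = e, giving e as required.

Answer: b⁷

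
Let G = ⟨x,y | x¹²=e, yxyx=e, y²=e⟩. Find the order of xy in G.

Compute successive powers until reaching e:
  (xy)¹ = xy, (xy)² = e.
The smallest positive k with (xy)ᵏ = e is 2.

Answer: 2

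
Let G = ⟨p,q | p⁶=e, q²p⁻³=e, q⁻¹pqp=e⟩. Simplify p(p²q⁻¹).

Compute p · (p²q⁻¹) by multiplying left to right and reducing via the relations at each step:
  p · p² = p³
  (p³) · q⁻¹ = q

Answer: q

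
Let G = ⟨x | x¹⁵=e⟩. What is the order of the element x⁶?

Compute successive powers until reaching e:
  (x⁶)¹ = x⁶, (x⁶)² = x¹², (x⁶)³ = x³, (x⁶)⁴ = x⁹, (x⁶)⁵ = e.
The smallest positive k with (x⁶)ᵏ = e is 5.

Answer: 5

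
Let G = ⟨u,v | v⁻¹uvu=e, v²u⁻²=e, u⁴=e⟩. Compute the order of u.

Compute successive powers until reaching e:
  u¹ = u, u² = u², u³ = u³, u⁴ = e.
The smallest positive k with uᵏ = e is 4.

Answer: 4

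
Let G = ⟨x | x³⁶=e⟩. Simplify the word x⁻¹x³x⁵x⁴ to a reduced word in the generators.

Multiply left to right, reducing at each step:
  (x³⁵) · x³ = x²
  (x²) · x⁵ = x⁷
  (x⁷) · x⁴ = x¹¹

Answer: x¹¹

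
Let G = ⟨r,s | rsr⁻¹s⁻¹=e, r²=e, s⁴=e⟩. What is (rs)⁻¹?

The order of (rs) is 4 (smallest k with (rs)ᵏ = e), so (rs)⁻¹ = (rs)³ = rs³.
Check: (rs) · (rs³) → (rs) · r = s;   s · s³ = e, giving e as required.

Answer: rs³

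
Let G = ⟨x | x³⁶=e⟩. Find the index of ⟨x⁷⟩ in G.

First find ord(x⁷) by computing successive powers:
  (x⁷)¹ = x⁷, (x⁷)² = x¹⁴, (x⁷)³ = x²¹, (x⁷)⁴ = x²⁸, (x⁷)⁵ = x³⁵, (x⁷)⁶ = x⁶, (x⁷)⁷ = x¹³, (x⁷)⁸ = x²⁰, (x⁷)⁹ = x²⁷, (x⁷)¹⁰ = x³⁴, (x⁷)¹¹ = x⁵, (x⁷)¹² = x¹², (x⁷)¹³ = x¹⁹, (x⁷)¹⁴ = x²⁶, (x⁷)¹⁵ = x³³, (x⁷)¹⁶ = x⁴, (x⁷)¹⁷ = x¹¹, (x⁷)¹⁸ = x¹⁸, (x⁷)¹⁹ = x²⁵, (x⁷)²⁰ = x³², (x⁷)²¹ = x³, (x⁷)²² = x¹⁰, (x⁷)²³ = x¹⁷, (x⁷)²⁴ = x²⁴, (x⁷)²⁵ = x³¹, (x⁷)²⁶ = x², (x⁷)²⁷ = x⁹, (x⁷)²⁸ = x¹⁶, (x⁷)²⁹ = x²³, (x⁷)³⁰ = x³⁰, (x⁷)³¹ = x, (x⁷)³² = x⁸, (x⁷)³³ = x¹⁵, (x⁷)³⁴ = x²², (x⁷)³⁵ = x²⁹, (x⁷)³⁶ = e.
So |⟨x⁷⟩| = ord(x⁷) = 36. With |G| = 36, by Lagrange [G : ⟨x⁷⟩] = 36/36 = 1.

Answer: 1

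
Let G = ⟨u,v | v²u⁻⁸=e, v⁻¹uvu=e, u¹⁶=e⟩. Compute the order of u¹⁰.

Compute successive powers until reaching e:
  (u¹⁰)¹ = u¹⁰, (u¹⁰)² = u⁴, (u¹⁰)³ = u¹⁴, (u¹⁰)⁴ = u⁸, (u¹⁰)⁵ = u², (u¹⁰)⁶ = u¹², (u¹⁰)⁷ = u⁶, (u¹⁰)⁸ = e.
The smallest positive k with (u¹⁰)ᵏ = e is 8.

Answer: 8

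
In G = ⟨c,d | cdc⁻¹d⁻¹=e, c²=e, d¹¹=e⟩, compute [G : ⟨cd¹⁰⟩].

First find ord(cd¹⁰) by computing successive powers:
  (cd¹⁰)¹ = cd¹⁰, (cd¹⁰)² = d⁹, (cd¹⁰)³ = cd⁸, (cd¹⁰)⁴ = d⁷, (cd¹⁰)⁵ = cd⁶, (cd¹⁰)⁶ = d⁵, (cd¹⁰)⁷ = cd⁴, (cd¹⁰)⁸ = d³, (cd¹⁰)⁹ = cd², (cd¹⁰)¹⁰ = d, (cd¹⁰)¹¹ = c, (cd¹⁰)¹² = d¹⁰, (cd¹⁰)¹³ = cd⁹, (cd¹⁰)¹⁴ = d⁸, (cd¹⁰)¹⁵ = cd⁷, (cd¹⁰)¹⁶ = d⁶, (cd¹⁰)¹⁷ = cd⁵, (cd¹⁰)¹⁸ = d⁴, (cd¹⁰)¹⁹ = cd³, (cd¹⁰)²⁰ = d², (cd¹⁰)²¹ = cd, (cd¹⁰)²² = e.
So |⟨cd¹⁰⟩| = ord(cd¹⁰) = 22. With |G| = 22, by Lagrange [G : ⟨cd¹⁰⟩] = 22/22 = 1.

Answer: 1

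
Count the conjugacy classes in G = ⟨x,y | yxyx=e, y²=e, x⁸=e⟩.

The conjugacy classes (representative and size) are:
  [e] (size 1), [x] (size 2), [x⁶] (size 2), [x³] (size 2), [x⁴] (size 1), [y] (size 4), [x⁵y] (size 4).
Class equation: 1 + 2 + 2 + 2 + 1 + 4 + 4 = 16 = |G|. So G has 7 conjugacy classes.

Answer: 7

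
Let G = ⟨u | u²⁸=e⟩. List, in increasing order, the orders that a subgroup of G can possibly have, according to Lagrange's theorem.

|G| = 28 = 2² · 7. By Lagrange's theorem the order of any subgroup divides 28; the divisors of 28 are 1, 2, 4, 7, 14, 28.

Answer: 1, 2, 4, 7, 14, 28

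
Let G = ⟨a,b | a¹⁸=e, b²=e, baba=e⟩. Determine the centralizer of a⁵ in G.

⟨a⁵⟩ ⊆ C_G(a⁵) since powers of a⁵ commute with a⁵; so |C_G(a⁵)| ≥ |⟨a⁵⟩| = 18.
By orbit–stabilizer, |C_G(a⁵)| = |G| / |conj. class of a⁵| = 36 / 2 = 18.
The 18 elements commuting with a⁵ are {e, a, a², a³, a⁴, a⁵, a⁶, a⁷, a⁸, a⁹, a¹⁰, a¹¹, a¹², a¹³, a¹⁴, a¹⁵, a¹⁶, a¹⁷}.

Answer: {e, a, a², a³, a⁴, a⁵, a⁶, a⁷, a⁸, a⁹, a¹⁰, a¹¹, a¹², a¹³, a¹⁴, a¹⁵, a¹⁶, a¹⁷}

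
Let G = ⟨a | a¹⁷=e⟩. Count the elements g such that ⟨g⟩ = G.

G is cyclic of order 17. An element generates G iff its order is 17, and a cyclic group of order 17 has exactly φ(17) = 16 such elements.

Answer: 16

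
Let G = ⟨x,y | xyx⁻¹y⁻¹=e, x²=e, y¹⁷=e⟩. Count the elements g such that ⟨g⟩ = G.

G is cyclic of order 34. An element generates G iff its order is 34, and a cyclic group of order 34 has exactly φ(34) = 16 such elements.

Answer: 16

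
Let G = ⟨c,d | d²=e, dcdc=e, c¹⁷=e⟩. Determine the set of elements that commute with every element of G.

An element z ∈ Z(G) iff z commutes with every generator.
For example e is central: e·c = c = c·e; e·d = d = d·e.
Whereas c ∉ Z(G) since c·d = cd ≠ c¹⁶d = d·c.
Checking each of the 34 elements this way gives Z(G) = {e}, of order 1.

Answer: {e}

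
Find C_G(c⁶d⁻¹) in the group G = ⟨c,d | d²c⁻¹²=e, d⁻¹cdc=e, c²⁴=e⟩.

⟨c⁶d⁻¹⟩ ⊆ C_G(c⁶d⁻¹) since powers of c⁶d⁻¹ commute with c⁶d⁻¹; so |C_G(c⁶d⁻¹)| ≥ |⟨c⁶d⁻¹⟩| = 4.
By orbit–stabilizer, |C_G(c⁶d⁻¹)| = |G| / |conj. class of c⁶d⁻¹| = 48 / 12 = 4.
The 4 elements commuting with c⁶d⁻¹ are {e, c¹², c⁶d, c⁶d⁻¹}.

Answer: {e, c¹², c⁶d, c⁶d⁻¹}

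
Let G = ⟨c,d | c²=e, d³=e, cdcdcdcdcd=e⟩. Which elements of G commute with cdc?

⟨cdc⟩ ⊆ C_G(cdc) since powers of cdc commute with cdc; so |C_G(cdc)| ≥ |⟨cdc⟩| = 3.
By orbit–stabilizer, |C_G(cdc)| = |G| / |conj. class of cdc| = 60 / 20 = 3.
The 3 elements commuting with cdc are {e, cdc, cd²c}.

Answer: {e, cdc, cd²c}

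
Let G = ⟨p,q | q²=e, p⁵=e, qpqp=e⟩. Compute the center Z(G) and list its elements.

An element z ∈ Z(G) iff z commutes with every generator.
For example e is central: e·p = p = p·e; e·q = q = q·e.
Whereas p ∉ Z(G) since p·q = pq ≠ p⁴q = q·p.
Checking each of the 10 elements this way gives Z(G) = {e}, of order 1.

Answer: {e}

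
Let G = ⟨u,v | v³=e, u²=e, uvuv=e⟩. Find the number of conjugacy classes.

The conjugacy classes (representative and size) are:
  [e] (size 1), [uv²] (size 3), [v²] (size 2).
Class equation: 1 + 3 + 2 = 6 = |G|. So G has 3 conjugacy classes.

Answer: 3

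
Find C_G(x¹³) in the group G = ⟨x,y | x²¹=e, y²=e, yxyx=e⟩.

⟨x¹³⟩ ⊆ C_G(x¹³) since powers of x¹³ commute with x¹³; so |C_G(x¹³)| ≥ |⟨x¹³⟩| = 21.
By orbit–stabilizer, |C_G(x¹³)| = |G| / |conj. class of x¹³| = 42 / 2 = 21.
The 21 elements commuting with x¹³ are {e, x, x², x³, x⁴, x⁵, x⁶, x⁷, x⁸, x⁹, x¹⁰, x¹¹, x¹², x¹³, x¹⁴, x¹⁵, x¹⁶, x¹⁷, x¹⁸, x¹⁹, x²⁰}.

Answer: {e, x, x², x³, x⁴, x⁵, x⁶, x⁷, x⁸, x⁹, x¹⁰, x¹¹, x¹², x¹³, x¹⁴, x¹⁵, x¹⁶, x¹⁷, x¹⁸, x¹⁹, x²⁰}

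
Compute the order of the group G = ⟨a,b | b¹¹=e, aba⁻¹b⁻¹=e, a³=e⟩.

Enumerate words in the generators, reducing via the relations: the distinct elements are
  {a, b, e, ab, a², b², b³, b⁴, b⁵, b⁶, b⁷, b⁸, b⁹, ab², ab³, ab⁴, ab⁵, ab⁶, ab⁷, ab⁸, ab⁹, a²b, b¹⁰, ab¹⁰, a²b², a²b³, a²b⁴, a²b⁵, a²b⁶, a²b⁷, a²b⁸, a²b⁹, a²b¹⁰}.
No further products give new elements, so |G| = 33.

Answer: 33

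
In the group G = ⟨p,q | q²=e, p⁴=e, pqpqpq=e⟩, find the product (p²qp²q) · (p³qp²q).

Compute (p²qp²q) · (p³qp²q) by multiplying left to right and reducing via the relations at each step:
  (p²qp²q) · p³ = p³qp²q
  (p³qp²q) · q = p³qp²
  (p³qp²) · p² = p³q
  (p³q) · q = p³

Answer: p³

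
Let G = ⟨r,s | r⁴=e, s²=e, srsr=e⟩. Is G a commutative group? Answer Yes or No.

r·s = rs but s·r = r³s, so r·s ≠ s·r and G is not abelian.

Answer: No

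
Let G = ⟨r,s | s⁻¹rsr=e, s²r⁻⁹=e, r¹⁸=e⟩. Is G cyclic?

Every cyclic group is abelian. But r·s = rs while s·r = r⁸s⁻¹, so r·s ≠ s·r and G is not abelian. Hence G is not cyclic.

Answer: No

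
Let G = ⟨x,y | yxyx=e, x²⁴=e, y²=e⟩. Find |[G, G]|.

G' = [G, G] is generated by all commutators. The generator-pair commutators are: [x, y] = x².
The subgroup they normally generate is {e, x², x⁴, x⁶, x⁸, x¹⁰, x¹², x¹⁴, x¹⁶, x¹⁸, x²⁰, x²²}, of order 12.
Check: |G/G'| = 48/12 = 4 is the order of the abelianisation.

Answer: 12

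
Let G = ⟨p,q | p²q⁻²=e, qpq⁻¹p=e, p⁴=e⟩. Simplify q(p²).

Compute q · (p²) by multiplying left to right and reducing via the relations at each step:
  q · p² = q⁻¹

Answer: q⁻¹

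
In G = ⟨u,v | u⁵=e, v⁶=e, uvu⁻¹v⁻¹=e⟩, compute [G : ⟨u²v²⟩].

First find ord(u²v²) by computing successive powers:
  (u²v²)¹ = u²v², (u²v²)² = u⁴v⁴, (u²v²)³ = u, (u²v²)⁴ = u³v², (u²v²)⁵ = v⁴, (u²v²)⁶ = u², (u²v²)⁷ = u⁴v², (u²v²)⁸ = uv⁴, (u²v²)⁹ = u³, (u²v²)¹⁰ = v², (u²v²)¹¹ = u²v⁴, (u²v²)¹² = u⁴, (u²v²)¹³ = uv², (u²v²)¹⁴ = u³v⁴, (u²v²)¹⁵ = e.
So |⟨u²v²⟩| = ord(u²v²) = 15. With |G| = 30, by Lagrange [G : ⟨u²v²⟩] = 30/15 = 2.

Answer: 2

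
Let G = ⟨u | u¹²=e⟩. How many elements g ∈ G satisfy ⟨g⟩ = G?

G is cyclic of order 12. An element generates G iff its order is 12, and a cyclic group of order 12 has exactly φ(12) = 4 such elements.

Answer: 4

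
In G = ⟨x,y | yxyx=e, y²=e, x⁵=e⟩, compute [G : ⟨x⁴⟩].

First find ord(x⁴) by computing successive powers:
  (x⁴)¹ = x⁴, (x⁴)² = x³, (x⁴)³ = x², (x⁴)⁴ = x, (x⁴)⁵ = e.
So |⟨x⁴⟩| = ord(x⁴) = 5. With |G| = 10, by Lagrange [G : ⟨x⁴⟩] = 10/5 = 2.

Answer: 2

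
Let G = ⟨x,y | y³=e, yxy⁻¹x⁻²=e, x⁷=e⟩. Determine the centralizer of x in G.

⟨x⟩ ⊆ C_G(x) since powers of x commute with x; so |C_G(x)| ≥ |⟨x⟩| = 7.
By orbit–stabilizer, |C_G(x)| = |G| / |conj. class of x| = 21 / 3 = 7.
The 7 elements commuting with x are {e, x, x², x³, x⁴, x⁵, x⁶}.

Answer: {e, x, x², x³, x⁴, x⁵, x⁶}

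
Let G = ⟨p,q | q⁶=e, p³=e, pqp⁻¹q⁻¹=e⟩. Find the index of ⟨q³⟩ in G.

First find ord(q³) by computing successive powers:
  (q³)¹ = q³, (q³)² = e.
So |⟨q³⟩| = ord(q³) = 2. With |G| = 18, by Lagrange [G : ⟨q³⟩] = 18/2 = 9.

Answer: 9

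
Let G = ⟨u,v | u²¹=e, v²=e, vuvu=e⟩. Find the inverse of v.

The order of v is 2 (smallest k with vᵏ = e), so v⁻¹ = v¹ = v.
Check: v · v → v · v = e, giving e as required.

Answer: v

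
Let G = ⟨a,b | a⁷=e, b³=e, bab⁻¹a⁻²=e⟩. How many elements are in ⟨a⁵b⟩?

|⟨a⁵b⟩| equals the order of a⁵b. Compute successive powers until reaching e:
  (a⁵b)¹ = a⁵b, (a⁵b)² = ab², (a⁵b)³ = e.
The smallest positive k with (a⁵b)ᵏ = e is 3, so |⟨a⁵b⟩| = 3.

Answer: 3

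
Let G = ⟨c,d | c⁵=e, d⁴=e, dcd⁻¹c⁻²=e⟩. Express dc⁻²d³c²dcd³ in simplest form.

Multiply left to right, reducing at each step:
  d · c⁻² = cd
  (cd) · d³ = c
  c · c² = c³
  (c³) · d = c³d
  (c³d) · c = d
  d · d³ = e

Answer: e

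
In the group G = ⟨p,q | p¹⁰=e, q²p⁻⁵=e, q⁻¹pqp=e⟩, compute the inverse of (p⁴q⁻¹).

The order of (p⁴q⁻¹) is 4 (smallest k with (p⁴q⁻¹)ᵏ = e), so (p⁴q⁻¹)⁻¹ = (p⁴q⁻¹)³ = p⁴q.
Check: (p⁴q⁻¹) · (p⁴q) → (p⁴q⁻¹) · p⁴ = q⁻¹;   (q⁻¹) · q = e, giving e as required.

Answer: p⁴q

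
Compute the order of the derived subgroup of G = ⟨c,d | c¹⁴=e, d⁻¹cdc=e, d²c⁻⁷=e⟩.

G' = [G, G] is generated by all commutators. The generator-pair commutators are: [c, d] = c².
The subgroup they normally generate is {e, c², c⁴, c⁶, c⁸, c¹⁰, c¹²}, of order 7.
Check: |G/G'| = 28/7 = 4 is the order of the abelianisation.

Answer: 7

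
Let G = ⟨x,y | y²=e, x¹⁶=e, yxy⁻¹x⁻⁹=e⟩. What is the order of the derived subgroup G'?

G' = [G, G] is generated by all commutators. The generator-pair commutators are: [x, y] = x⁸.
The subgroup they normally generate is {e, x⁸}, of order 2.
Check: |G/G'| = 32/2 = 16 is the order of the abelianisation.

Answer: 2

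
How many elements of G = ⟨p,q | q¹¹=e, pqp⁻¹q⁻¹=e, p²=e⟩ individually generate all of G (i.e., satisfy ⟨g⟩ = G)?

G is cyclic of order 22. An element generates G iff its order is 22, and a cyclic group of order 22 has exactly φ(22) = 10 such elements.

Answer: 10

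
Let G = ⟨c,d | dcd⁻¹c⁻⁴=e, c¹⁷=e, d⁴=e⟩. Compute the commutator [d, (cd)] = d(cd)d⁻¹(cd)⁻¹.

[d, (cd)] = d·(cd)·d⁻¹·(cd)⁻¹.
  d · (cd) = c⁴d²
  (c⁴d²) · (d³) = c⁴d
  (c⁴d) · (c⁴d³) = c³

Answer: c³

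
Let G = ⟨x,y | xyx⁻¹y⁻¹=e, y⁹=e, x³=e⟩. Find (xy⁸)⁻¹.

The order of (xy⁸) is 9 (smallest k with (xy⁸)ᵏ = e), so (xy⁸)⁻¹ = (xy⁸)⁸ = x²y.
Check: (xy⁸) · (x²y) → (xy⁸) · x² = y⁸;   (y⁸) · y = e, giving e as required.

Answer: x²y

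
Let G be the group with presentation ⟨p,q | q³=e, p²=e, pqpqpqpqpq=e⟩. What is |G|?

Enumerate words in the generators, reducing via the relations: the distinct elements are
  {e, p, q, pq, qp, q², pqp, pq², qpq, q²p, pqpq, pq²p, qpqp, qpq², q²pq, pqpqp, pqpq², pq²pq, qpq²p, q²pqp, q²pq², pqpq²p, pq²pqp, pq²pq², qpqpq², qpq²pq, q²pqpq, q²pq²p, pqpq²pq, pq²pqpq, pq²pq²p, qpqpq²p, qpq²pqp, qpq²pq², q²pqpq², q²pq²pq, pqpq²pqp, pqpq²pq², pq²pqpq², qpqpq²pq, qpq²pqpq, q²pqpq²p, q²pq²pqp, pqpq²pqpq, pq²pqpq²p, qpqpq²pq², qpq²pqpq², q²pqpq²pq, q²pq²pqpq, pqpq²pqpq², pq²pqpq²pq, qpq²pqpq²p, q²pqpq²pqp, q²pqpq²pq², q²pq²pqpq², pqpq²pqpq²p, pq²pqpq²pqp, pq²pqpq²pq², qpq²pqpq²pq, pqpq²pqpq²pq}.
No further products give new elements, so |G| = 60.

Answer: 60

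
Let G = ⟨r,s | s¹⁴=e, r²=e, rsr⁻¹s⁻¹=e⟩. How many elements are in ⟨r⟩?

|⟨r⟩| equals the order of r. Compute successive powers until reaching e:
  r¹ = r, r² = e.
The smallest positive k with rᵏ = e is 2, so |⟨r⟩| = 2.

Answer: 2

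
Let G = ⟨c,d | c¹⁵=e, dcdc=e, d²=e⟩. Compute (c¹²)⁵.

Compute successive powers of (c¹²), reducing at each step:
  (c¹²)²: (c¹²) · c¹² = c⁹
  (c¹²)³: (c⁹) · c¹² = c⁶
  (c¹²)⁴: (c⁶) · c¹² = c³
  (c¹²)⁵: (c³) · c¹² = e

Answer: e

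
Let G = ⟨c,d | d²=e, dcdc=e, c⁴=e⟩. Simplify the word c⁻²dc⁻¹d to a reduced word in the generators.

Multiply left to right, reducing at each step:
  (c²) · d = c²d
  (c²d) · c⁻¹ = c³d
  (c³d) · d = c³

Answer: c³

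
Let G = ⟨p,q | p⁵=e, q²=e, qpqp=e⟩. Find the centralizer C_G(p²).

⟨p²⟩ ⊆ C_G(p²) since powers of p² commute with p²; so |C_G(p²)| ≥ |⟨p²⟩| = 5.
By orbit–stabilizer, |C_G(p²)| = |G| / |conj. class of p²| = 10 / 2 = 5.
The 5 elements commuting with p² are {e, p, p², p³, p⁴}.

Answer: {e, p, p², p³, p⁴}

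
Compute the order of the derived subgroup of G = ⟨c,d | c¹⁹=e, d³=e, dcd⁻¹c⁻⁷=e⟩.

G' = [G, G] is generated by all commutators. The generator-pair commutators are: [c, d] = c¹³.
The subgroup they normally generate is {e, c, c², c³, c⁴, c⁵, c⁶, c⁷, c⁸, c⁹, c¹⁰, c¹¹, c¹², c¹³, c¹⁴, c¹⁵, c¹⁶, c¹⁷, c¹⁸}, of order 19.
Check: |G/G'| = 57/19 = 3 is the order of the abelianisation.

Answer: 19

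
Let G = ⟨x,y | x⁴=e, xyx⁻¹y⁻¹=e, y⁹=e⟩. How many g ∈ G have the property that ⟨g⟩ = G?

G is cyclic of order 36. An element generates G iff its order is 36, and a cyclic group of order 36 has exactly φ(36) = 12 such elements.

Answer: 12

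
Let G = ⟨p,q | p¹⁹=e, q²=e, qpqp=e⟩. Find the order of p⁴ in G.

Compute successive powers until reaching e:
  (p⁴)¹ = p⁴, (p⁴)² = p⁸, (p⁴)³ = p¹², (p⁴)⁴ = p¹⁶, (p⁴)⁵ = p, (p⁴)⁶ = p⁵, (p⁴)⁷ = p⁹, (p⁴)⁸ = p¹³, (p⁴)⁹ = p¹⁷, (p⁴)¹⁰ = p², (p⁴)¹¹ = p⁶, (p⁴)¹² = p¹⁰, (p⁴)¹³ = p¹⁴, (p⁴)¹⁴ = p¹⁸, (p⁴)¹⁵ = p³, (p⁴)¹⁶ = p⁷, (p⁴)¹⁷ = p¹¹, (p⁴)¹⁸ = p¹⁵, (p⁴)¹⁹ = e.
The smallest positive k with (p⁴)ᵏ = e is 19.

Answer: 19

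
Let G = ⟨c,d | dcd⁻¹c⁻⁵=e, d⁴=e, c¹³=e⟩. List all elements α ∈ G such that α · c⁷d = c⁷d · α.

⟨c⁷d⟩ ⊆ C_G(c⁷d) since powers of c⁷d commute with c⁷d; so |C_G(c⁷d)| ≥ |⟨c⁷d⟩| = 4.
By orbit–stabilizer, |C_G(c⁷d)| = |G| / |conj. class of c⁷d| = 52 / 13 = 4.
The 4 elements commuting with c⁷d are {e, c⁷d, c³d², c⁹d³}.

Answer: {e, c⁷d, c³d², c⁹d³}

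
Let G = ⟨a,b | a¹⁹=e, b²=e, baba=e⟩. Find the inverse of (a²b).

The order of (a²b) is 2 (smallest k with (a²b)ᵏ = e), so (a²b)⁻¹ = (a²b)¹ = a²b.
Check: (a²b) · (a²b) → (a²b) · a² = b;   b · b = e, giving e as required.

Answer: a²b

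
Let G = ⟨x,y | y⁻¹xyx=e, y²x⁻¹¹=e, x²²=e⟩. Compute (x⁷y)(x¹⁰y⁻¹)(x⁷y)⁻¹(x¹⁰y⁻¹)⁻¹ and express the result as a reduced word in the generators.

[(x⁷y), (x¹⁰y⁻¹)] = (x⁷y)·(x¹⁰y⁻¹)·(x⁷y)⁻¹·(x¹⁰y⁻¹)⁻¹.
  (x⁷y) · (x¹⁰y⁻¹) = x¹⁹
  (x¹⁹) · (x⁷y⁻¹) = x⁴y⁻¹
  (x⁴y⁻¹) · (x¹⁰y) = x¹⁶

Answer: x¹⁶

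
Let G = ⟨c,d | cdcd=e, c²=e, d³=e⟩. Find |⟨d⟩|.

|⟨d⟩| equals the order of d. Compute successive powers until reaching e:
  d¹ = d, d² = d², d³ = e.
The smallest positive k with dᵏ = e is 3, so |⟨d⟩| = 3.

Answer: 3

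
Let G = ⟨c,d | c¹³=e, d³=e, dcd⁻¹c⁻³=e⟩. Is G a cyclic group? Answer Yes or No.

Every cyclic group is abelian. But c·d = cd while d·c = c³d, so c·d ≠ d·c and G is not abelian. Hence G is not cyclic.

Answer: No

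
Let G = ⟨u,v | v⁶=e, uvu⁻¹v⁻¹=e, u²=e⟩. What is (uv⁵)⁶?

Compute successive powers of (uv⁵), reducing at each step:
  (uv⁵)²: (uv⁵) · u = v⁵;   (v⁵) · v⁵ = v⁴
  (uv⁵)³: (v⁴) · u = uv⁴;   (uv⁴) · v⁵ = uv³
  (uv⁵)⁴: (uv³) · u = v³;   (v³) · v⁵ = v²
  (uv⁵)⁵: (v²) · u = uv²;   (uv²) · v⁵ = uv
  (uv⁵)⁶: (uv) · u = v;   v · v⁵ = e

Answer: e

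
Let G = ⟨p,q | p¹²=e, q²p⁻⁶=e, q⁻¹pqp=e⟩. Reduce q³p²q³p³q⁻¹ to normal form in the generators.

Multiply left to right, reducing at each step:
  (q⁻¹) · p² = p⁴q
  (p⁴q) · q³ = p⁴
  (p⁴) · p³ = p⁷
  (p⁷) · q⁻¹ = pq

Answer: pq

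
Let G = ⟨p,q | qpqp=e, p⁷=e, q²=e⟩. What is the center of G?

An element z ∈ Z(G) iff z commutes with every generator.
For example e is central: e·p = p = p·e; e·q = q = q·e.
Whereas p ∉ Z(G) since p·q = pq ≠ p⁶q = q·p.
Checking each of the 14 elements this way gives Z(G) = {e}, of order 1.

Answer: {e}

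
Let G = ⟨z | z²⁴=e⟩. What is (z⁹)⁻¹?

The order of (z⁹) is 8 (smallest k with (z⁹)ᵏ = e), so (z⁹)⁻¹ = (z⁹)⁷ = z¹⁵.
Check: (z⁹) · (z¹⁵) → (z⁹) · z¹⁵ = e, giving e as required.

Answer: z¹⁵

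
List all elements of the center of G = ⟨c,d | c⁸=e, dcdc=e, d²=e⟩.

An element z ∈ Z(G) iff z commutes with every generator.
For example c⁴ is central: (c⁴)·c = c⁵ = c·(c⁴); (c⁴)·d = c⁴d = d·(c⁴).
Whereas c ∉ Z(G) since c·d = cd ≠ c⁷d = d·c.
Checking each of the 16 elements this way gives Z(G) = {e, c⁴}, of order 2.

Answer: {e, c⁴}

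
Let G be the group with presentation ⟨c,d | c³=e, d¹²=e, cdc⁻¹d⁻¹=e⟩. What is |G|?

Enumerate words in the generators, reducing via the relations: the distinct elements are
  {c, d, e, cd, c², d², d³, d⁴, d⁵, d⁶, d⁷, d⁸, d⁹, cd², cd³, cd⁴, cd⁵, cd⁶, cd⁷, cd⁸, cd⁹, c²d, d¹¹, d¹⁰, cd¹¹, cd¹⁰, c²d², c²d³, c²d⁴, c²d⁵, c²d⁶, c²d⁷, c²d⁸, c²d⁹, c²d¹¹, c²d¹⁰}.
No further products give new elements, so |G| = 36.

Answer: 36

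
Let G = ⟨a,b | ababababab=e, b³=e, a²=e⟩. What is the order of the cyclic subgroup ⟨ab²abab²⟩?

|⟨ab²abab²⟩| equals the order of ab²abab². Compute successive powers until reaching e:
  (ab²abab²)¹ = ab²abab², (ab²abab²)² = bab²aba, (ab²abab²)³ = e.
The smallest positive k with (ab²abab²)ᵏ = e is 3, so |⟨ab²abab²⟩| = 3.

Answer: 3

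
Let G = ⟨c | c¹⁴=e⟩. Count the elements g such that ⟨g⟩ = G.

G is cyclic of order 14. An element generates G iff its order is 14, and a cyclic group of order 14 has exactly φ(14) = 6 such elements.

Answer: 6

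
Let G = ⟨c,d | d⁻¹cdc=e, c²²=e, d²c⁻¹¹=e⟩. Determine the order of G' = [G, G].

G' = [G, G] is generated by all commutators. The generator-pair commutators are: [c, d] = c².
The subgroup they normally generate is {e, c², c⁴, c⁶, c⁸, c¹⁰, c¹², c¹⁴, c¹⁶, c¹⁸, c²⁰}, of order 11.
Check: |G/G'| = 44/11 = 4 is the order of the abelianisation.

Answer: 11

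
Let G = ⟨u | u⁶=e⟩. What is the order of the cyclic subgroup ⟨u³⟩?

|⟨u³⟩| equals the order of u³. Compute successive powers until reaching e:
  (u³)¹ = u³, (u³)² = e.
The smallest positive k with (u³)ᵏ = e is 2, so |⟨u³⟩| = 2.

Answer: 2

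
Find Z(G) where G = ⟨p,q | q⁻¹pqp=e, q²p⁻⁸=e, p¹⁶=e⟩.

An element z ∈ Z(G) iff z commutes with every generator.
For example p⁸ is central: (p⁸)·p = p⁹ = p·(p⁸); (p⁸)·q = q⁻¹ = q·(p⁸).
Whereas p ∉ Z(G) since p·q = pq ≠ p⁷q⁻¹ = q·p.
Checking each of the 32 elements this way gives Z(G) = {e, p⁸}, of order 2.

Answer: {e, p⁸}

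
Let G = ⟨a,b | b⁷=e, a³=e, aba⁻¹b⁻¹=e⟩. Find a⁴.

Compute successive powers of a, reducing at each step:
  a²: a · a = a²
  a³: (a²) · a = e
  a⁴: e · a = a

Answer: a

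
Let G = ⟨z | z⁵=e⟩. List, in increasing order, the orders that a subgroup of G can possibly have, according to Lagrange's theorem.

|G| = 5 = 5. By Lagrange's theorem the order of any subgroup divides 5; the divisors of 5 are 1, 5.

Answer: 1, 5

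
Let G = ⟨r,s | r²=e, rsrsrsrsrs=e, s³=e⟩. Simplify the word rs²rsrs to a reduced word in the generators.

Multiply left to right, reducing at each step:
  r · s² = rs²
  (rs²) · r = rs²r
  (rs²r) · s = rs²rs
  (rs²rs) · r = rs²rsr
  (rs²rsr) · s = rs²rsrs

Answer: rs²rsrs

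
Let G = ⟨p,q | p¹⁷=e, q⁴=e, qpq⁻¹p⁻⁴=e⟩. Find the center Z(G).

An element z ∈ Z(G) iff z commutes with every generator.
For example e is central: e·p = p = p·e; e·q = q = q·e.
Whereas p ∉ Z(G) since p·q = pq ≠ p⁴q = q·p.
Checking each of the 68 elements this way gives Z(G) = {e}, of order 1.

Answer: {e}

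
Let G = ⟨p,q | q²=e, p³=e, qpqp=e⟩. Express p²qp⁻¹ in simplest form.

Multiply left to right, reducing at each step:
  (p²) · q = p²q
  (p²q) · p⁻¹ = q

Answer: q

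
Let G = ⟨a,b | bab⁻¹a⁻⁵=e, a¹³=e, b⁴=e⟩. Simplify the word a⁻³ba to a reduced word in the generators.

Multiply left to right, reducing at each step:
  (a¹⁰) · b = a¹⁰b
  (a¹⁰b) · a = a²b

Answer: a²b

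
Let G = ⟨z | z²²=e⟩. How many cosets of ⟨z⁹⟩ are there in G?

First find ord(z⁹) by computing successive powers:
  (z⁹)¹ = z⁹, (z⁹)² = z¹⁸, (z⁹)³ = z⁵, (z⁹)⁴ = z¹⁴, (z⁹)⁵ = z, (z⁹)⁶ = z¹⁰, (z⁹)⁷ = z¹⁹, (z⁹)⁸ = z⁶, (z⁹)⁹ = z¹⁵, (z⁹)¹⁰ = z², (z⁹)¹¹ = z¹¹, (z⁹)¹² = z²⁰, (z⁹)¹³ = z⁷, (z⁹)¹⁴ = z¹⁶, (z⁹)¹⁵ = z³, (z⁹)¹⁶ = z¹², (z⁹)¹⁷ = z²¹, (z⁹)¹⁸ = z⁸, (z⁹)¹⁹ = z¹⁷, (z⁹)²⁰ = z⁴, (z⁹)²¹ = z¹³, (z⁹)²² = e.
So |⟨z⁹⟩| = ord(z⁹) = 22. With |G| = 22, by Lagrange [G : ⟨z⁹⟩] = 22/22 = 1.

Answer: 1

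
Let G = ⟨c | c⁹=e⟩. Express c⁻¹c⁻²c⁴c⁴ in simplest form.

Multiply left to right, reducing at each step:
  (c⁸) · c⁻² = c⁶
  (c⁶) · c⁴ = c
  c · c⁴ = c⁵

Answer: c⁵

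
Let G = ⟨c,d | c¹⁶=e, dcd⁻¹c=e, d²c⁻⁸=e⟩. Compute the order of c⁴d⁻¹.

Compute successive powers until reaching e:
  (c⁴d⁻¹)¹ = c⁴d⁻¹, (c⁴d⁻¹)² = c⁸, (c⁴d⁻¹)³ = c⁴d, (c⁴d⁻¹)⁴ = e.
The smallest positive k with (c⁴d⁻¹)ᵏ = e is 4.

Answer: 4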